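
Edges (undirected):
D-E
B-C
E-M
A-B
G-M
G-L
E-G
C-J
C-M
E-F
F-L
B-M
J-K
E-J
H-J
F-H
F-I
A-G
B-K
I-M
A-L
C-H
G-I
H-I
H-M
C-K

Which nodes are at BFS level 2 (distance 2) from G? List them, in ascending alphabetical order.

B, C, D, F, H, J

Level 0: G
Level 1: A, E, I, L, M
Level 2: B, C, D, F, H, J
Level 3: K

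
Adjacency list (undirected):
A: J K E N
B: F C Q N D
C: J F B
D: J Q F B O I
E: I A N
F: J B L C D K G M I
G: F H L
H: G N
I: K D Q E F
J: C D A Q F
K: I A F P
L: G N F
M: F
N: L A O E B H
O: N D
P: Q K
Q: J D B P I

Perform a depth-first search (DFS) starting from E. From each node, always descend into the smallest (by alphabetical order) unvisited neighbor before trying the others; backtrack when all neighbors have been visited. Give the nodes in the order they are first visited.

E, A, J, C, B, D, F, G, H, N, L, O, I, K, P, Q, M

Visit E
E → A
A → J
J → C
C → B
B → D
D → F
F → G
G → H
H → N
N → L
N → O
F → I
I → K
K → P
P → Q
F → M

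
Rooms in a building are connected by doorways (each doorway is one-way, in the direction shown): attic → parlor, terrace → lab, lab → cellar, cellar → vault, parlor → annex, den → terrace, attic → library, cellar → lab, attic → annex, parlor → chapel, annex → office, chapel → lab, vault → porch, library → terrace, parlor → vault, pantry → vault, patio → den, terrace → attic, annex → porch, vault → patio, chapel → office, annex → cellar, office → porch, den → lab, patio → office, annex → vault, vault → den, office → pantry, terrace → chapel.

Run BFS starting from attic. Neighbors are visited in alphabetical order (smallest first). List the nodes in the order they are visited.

attic → annex → library → parlor → cellar → office → porch → vault → terrace → chapel → lab → pantry → den → patio

Visit attic; enqueue annex, library, parlor → queue [annex, library, parlor]
Visit annex; enqueue cellar, office, porch, vault → queue [library, parlor, cellar, office, porch, vault]
Visit library; enqueue terrace → queue [parlor, cellar, office, porch, vault, terrace]
Visit parlor; enqueue chapel → queue [cellar, office, porch, vault, terrace, chapel]
Visit cellar; enqueue lab → queue [office, porch, vault, terrace, chapel, lab]
Visit office; enqueue pantry → queue [porch, vault, terrace, chapel, lab, pantry]
Visit porch → queue [vault, terrace, chapel, lab, pantry]
Visit vault; enqueue den, patio → queue [terrace, chapel, lab, pantry, den, patio]
Visit terrace → queue [chapel, lab, pantry, den, patio]
Visit chapel → queue [lab, pantry, den, patio]
Visit lab → queue [pantry, den, patio]
Visit pantry → queue [den, patio]
Visit den → queue [patio]
Visit patio → queue []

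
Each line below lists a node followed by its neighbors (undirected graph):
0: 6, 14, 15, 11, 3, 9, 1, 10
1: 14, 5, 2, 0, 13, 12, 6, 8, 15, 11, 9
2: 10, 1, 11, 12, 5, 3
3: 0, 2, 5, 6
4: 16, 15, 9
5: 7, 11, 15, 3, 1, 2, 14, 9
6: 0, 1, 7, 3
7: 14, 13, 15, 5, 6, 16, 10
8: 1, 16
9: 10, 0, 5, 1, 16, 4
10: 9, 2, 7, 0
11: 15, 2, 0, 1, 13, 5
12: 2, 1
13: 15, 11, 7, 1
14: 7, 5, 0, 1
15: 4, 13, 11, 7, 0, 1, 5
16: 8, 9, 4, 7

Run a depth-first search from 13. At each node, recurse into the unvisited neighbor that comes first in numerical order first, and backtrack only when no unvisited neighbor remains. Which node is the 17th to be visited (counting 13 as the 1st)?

Visit 13
13 → 1
1 → 0
0 → 3
3 → 2
2 → 5
5 → 7
7 → 6
7 → 10
10 → 9
9 → 4
4 → 15
15 → 11
4 → 16
16 → 8
7 → 14
2 → 12

Visit order: 13, 1, 0, 3, 2, 5, 7, 6, 10, 9, 4, 15, 11, 16, 8, 14, 12

12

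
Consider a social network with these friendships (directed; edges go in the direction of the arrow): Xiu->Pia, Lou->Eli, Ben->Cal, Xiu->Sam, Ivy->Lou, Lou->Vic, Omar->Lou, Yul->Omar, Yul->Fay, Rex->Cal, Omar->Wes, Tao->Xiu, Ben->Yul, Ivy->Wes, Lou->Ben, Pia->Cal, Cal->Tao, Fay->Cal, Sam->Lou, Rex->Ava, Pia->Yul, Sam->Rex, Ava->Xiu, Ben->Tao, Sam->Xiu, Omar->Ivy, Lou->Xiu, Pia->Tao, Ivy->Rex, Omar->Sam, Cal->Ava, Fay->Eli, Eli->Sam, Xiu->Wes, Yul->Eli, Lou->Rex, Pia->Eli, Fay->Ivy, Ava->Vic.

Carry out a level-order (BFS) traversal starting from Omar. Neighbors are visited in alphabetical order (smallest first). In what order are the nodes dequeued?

Visit Omar; enqueue Ivy, Lou, Sam, Wes → queue [Ivy, Lou, Sam, Wes]
Visit Ivy; enqueue Rex → queue [Lou, Sam, Wes, Rex]
Visit Lou; enqueue Ben, Eli, Vic, Xiu → queue [Sam, Wes, Rex, Ben, Eli, Vic, Xiu]
Visit Sam → queue [Wes, Rex, Ben, Eli, Vic, Xiu]
Visit Wes → queue [Rex, Ben, Eli, Vic, Xiu]
Visit Rex; enqueue Ava, Cal → queue [Ben, Eli, Vic, Xiu, Ava, Cal]
Visit Ben; enqueue Tao, Yul → queue [Eli, Vic, Xiu, Ava, Cal, Tao, Yul]
Visit Eli → queue [Vic, Xiu, Ava, Cal, Tao, Yul]
Visit Vic → queue [Xiu, Ava, Cal, Tao, Yul]
Visit Xiu; enqueue Pia → queue [Ava, Cal, Tao, Yul, Pia]
Visit Ava → queue [Cal, Tao, Yul, Pia]
Visit Cal → queue [Tao, Yul, Pia]
Visit Tao → queue [Yul, Pia]
Visit Yul; enqueue Fay → queue [Pia, Fay]
Visit Pia → queue [Fay]
Visit Fay → queue []

Omar → Ivy → Lou → Sam → Wes → Rex → Ben → Eli → Vic → Xiu → Ava → Cal → Tao → Yul → Pia → Fay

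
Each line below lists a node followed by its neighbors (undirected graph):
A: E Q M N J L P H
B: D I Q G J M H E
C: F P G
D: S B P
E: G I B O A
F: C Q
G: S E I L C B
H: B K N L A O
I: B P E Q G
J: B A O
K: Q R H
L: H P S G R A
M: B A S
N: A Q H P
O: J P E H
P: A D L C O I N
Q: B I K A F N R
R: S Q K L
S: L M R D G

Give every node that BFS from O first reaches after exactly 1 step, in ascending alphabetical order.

E, H, J, P

Level 0: O
Level 1: E, H, J, P
Level 2: A, B, C, D, G, I, K, L, N
Level 3: F, M, Q, R, S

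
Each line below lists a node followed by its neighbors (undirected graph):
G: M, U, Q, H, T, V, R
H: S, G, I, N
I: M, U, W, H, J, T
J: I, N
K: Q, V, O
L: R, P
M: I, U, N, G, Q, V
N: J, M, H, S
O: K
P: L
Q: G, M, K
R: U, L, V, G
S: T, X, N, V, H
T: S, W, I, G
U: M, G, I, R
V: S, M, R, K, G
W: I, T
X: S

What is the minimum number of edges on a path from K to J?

4

Level 0: K
Level 1: O, Q, V
Level 2: G, M, R, S
Level 3: H, I, L, N, T, U, X
Level 4: J, P, W
J first appears at level 4.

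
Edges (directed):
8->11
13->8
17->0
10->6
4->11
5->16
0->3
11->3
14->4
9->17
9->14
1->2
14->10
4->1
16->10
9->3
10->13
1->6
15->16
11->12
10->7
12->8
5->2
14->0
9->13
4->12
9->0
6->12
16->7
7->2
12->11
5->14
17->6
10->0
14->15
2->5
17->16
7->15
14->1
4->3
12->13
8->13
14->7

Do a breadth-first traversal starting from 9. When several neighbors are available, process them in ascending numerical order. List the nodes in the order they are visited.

Visit 9; enqueue 0, 3, 13, 14, 17 → queue [0, 3, 13, 14, 17]
Visit 0 → queue [3, 13, 14, 17]
Visit 3 → queue [13, 14, 17]
Visit 13; enqueue 8 → queue [14, 17, 8]
Visit 14; enqueue 1, 4, 7, 10, 15 → queue [17, 8, 1, 4, 7, 10, 15]
Visit 17; enqueue 6, 16 → queue [8, 1, 4, 7, 10, 15, 6, 16]
Visit 8; enqueue 11 → queue [1, 4, 7, 10, 15, 6, 16, 11]
Visit 1; enqueue 2 → queue [4, 7, 10, 15, 6, 16, 11, 2]
Visit 4; enqueue 12 → queue [7, 10, 15, 6, 16, 11, 2, 12]
Visit 7 → queue [10, 15, 6, 16, 11, 2, 12]
Visit 10 → queue [15, 6, 16, 11, 2, 12]
Visit 15 → queue [6, 16, 11, 2, 12]
Visit 6 → queue [16, 11, 2, 12]
Visit 16 → queue [11, 2, 12]
Visit 11 → queue [2, 12]
Visit 2; enqueue 5 → queue [12, 5]
Visit 12 → queue [5]
Visit 5 → queue []

9, 0, 3, 13, 14, 17, 8, 1, 4, 7, 10, 15, 6, 16, 11, 2, 12, 5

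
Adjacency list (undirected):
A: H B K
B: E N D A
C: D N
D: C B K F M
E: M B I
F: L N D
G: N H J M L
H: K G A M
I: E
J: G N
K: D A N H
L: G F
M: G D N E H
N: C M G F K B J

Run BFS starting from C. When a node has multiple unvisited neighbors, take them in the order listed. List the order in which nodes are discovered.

C, D, N, B, K, F, M, G, J, E, A, H, L, I

Visit C; enqueue D, N → queue [D, N]
Visit D; enqueue B, K, F, M → queue [N, B, K, F, M]
Visit N; enqueue G, J → queue [B, K, F, M, G, J]
Visit B; enqueue E, A → queue [K, F, M, G, J, E, A]
Visit K; enqueue H → queue [F, M, G, J, E, A, H]
Visit F; enqueue L → queue [M, G, J, E, A, H, L]
Visit M → queue [G, J, E, A, H, L]
Visit G → queue [J, E, A, H, L]
Visit J → queue [E, A, H, L]
Visit E; enqueue I → queue [A, H, L, I]
Visit A → queue [H, L, I]
Visit H → queue [L, I]
Visit L → queue [I]
Visit I → queue []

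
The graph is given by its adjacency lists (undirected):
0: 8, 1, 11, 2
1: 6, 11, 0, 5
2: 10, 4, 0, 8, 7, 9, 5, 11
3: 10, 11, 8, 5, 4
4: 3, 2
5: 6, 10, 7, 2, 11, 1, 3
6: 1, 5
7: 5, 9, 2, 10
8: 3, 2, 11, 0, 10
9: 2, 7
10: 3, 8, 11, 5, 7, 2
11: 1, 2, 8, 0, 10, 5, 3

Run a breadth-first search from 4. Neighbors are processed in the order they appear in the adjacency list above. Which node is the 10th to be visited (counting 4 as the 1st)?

9

Visit 4; enqueue 3, 2 → queue [3, 2]
Visit 3; enqueue 10, 11, 8, 5 → queue [2, 10, 11, 8, 5]
Visit 2; enqueue 0, 7, 9 → queue [10, 11, 8, 5, 0, 7, 9]
Visit 10 → queue [11, 8, 5, 0, 7, 9]
Visit 11; enqueue 1 → queue [8, 5, 0, 7, 9, 1]
Visit 8 → queue [5, 0, 7, 9, 1]
Visit 5; enqueue 6 → queue [0, 7, 9, 1, 6]
Visit 0 → queue [7, 9, 1, 6]
Visit 7 → queue [9, 1, 6]
Visit 9 → queue [1, 6]
Visit 1 → queue [6]
Visit 6 → queue []

Visit order: 4, 3, 2, 10, 11, 8, 5, 0, 7, 9, 1, 6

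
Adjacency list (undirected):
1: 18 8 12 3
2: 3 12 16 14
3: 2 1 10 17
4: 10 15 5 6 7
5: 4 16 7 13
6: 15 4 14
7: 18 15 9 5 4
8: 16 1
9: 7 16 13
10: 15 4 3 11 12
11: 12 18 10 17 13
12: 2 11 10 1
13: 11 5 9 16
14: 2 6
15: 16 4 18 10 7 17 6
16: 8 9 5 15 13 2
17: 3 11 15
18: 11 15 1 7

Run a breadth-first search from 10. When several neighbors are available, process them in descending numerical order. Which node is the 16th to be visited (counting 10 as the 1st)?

Visit 10; enqueue 15, 12, 11, 4, 3 → queue [15, 12, 11, 4, 3]
Visit 15; enqueue 18, 17, 16, 7, 6 → queue [12, 11, 4, 3, 18, 17, 16, 7, 6]
Visit 12; enqueue 2, 1 → queue [11, 4, 3, 18, 17, 16, 7, 6, 2, 1]
Visit 11; enqueue 13 → queue [4, 3, 18, 17, 16, 7, 6, 2, 1, 13]
Visit 4; enqueue 5 → queue [3, 18, 17, 16, 7, 6, 2, 1, 13, 5]
Visit 3 → queue [18, 17, 16, 7, 6, 2, 1, 13, 5]
Visit 18 → queue [17, 16, 7, 6, 2, 1, 13, 5]
Visit 17 → queue [16, 7, 6, 2, 1, 13, 5]
Visit 16; enqueue 9, 8 → queue [7, 6, 2, 1, 13, 5, 9, 8]
Visit 7 → queue [6, 2, 1, 13, 5, 9, 8]
Visit 6; enqueue 14 → queue [2, 1, 13, 5, 9, 8, 14]
Visit 2 → queue [1, 13, 5, 9, 8, 14]
Visit 1 → queue [13, 5, 9, 8, 14]
Visit 13 → queue [5, 9, 8, 14]
Visit 5 → queue [9, 8, 14]
Visit 9 → queue [8, 14]
Visit 8 → queue [14]
Visit 14 → queue []

Visit order: 10, 15, 12, 11, 4, 3, 18, 17, 16, 7, 6, 2, 1, 13, 5, 9, 8, 14

9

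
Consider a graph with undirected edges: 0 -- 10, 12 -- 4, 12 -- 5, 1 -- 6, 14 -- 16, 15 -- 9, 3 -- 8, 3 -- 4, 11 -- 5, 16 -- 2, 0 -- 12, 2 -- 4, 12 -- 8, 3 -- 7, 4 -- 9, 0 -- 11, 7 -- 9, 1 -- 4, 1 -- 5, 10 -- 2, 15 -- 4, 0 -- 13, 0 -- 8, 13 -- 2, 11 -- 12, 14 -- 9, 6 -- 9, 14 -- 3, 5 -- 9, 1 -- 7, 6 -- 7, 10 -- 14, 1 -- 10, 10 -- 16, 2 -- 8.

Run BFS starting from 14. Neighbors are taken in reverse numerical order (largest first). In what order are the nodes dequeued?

Visit 14; enqueue 16, 10, 9, 3 → queue [16, 10, 9, 3]
Visit 16; enqueue 2 → queue [10, 9, 3, 2]
Visit 10; enqueue 1, 0 → queue [9, 3, 2, 1, 0]
Visit 9; enqueue 15, 7, 6, 5, 4 → queue [3, 2, 1, 0, 15, 7, 6, 5, 4]
Visit 3; enqueue 8 → queue [2, 1, 0, 15, 7, 6, 5, 4, 8]
Visit 2; enqueue 13 → queue [1, 0, 15, 7, 6, 5, 4, 8, 13]
Visit 1 → queue [0, 15, 7, 6, 5, 4, 8, 13]
Visit 0; enqueue 12, 11 → queue [15, 7, 6, 5, 4, 8, 13, 12, 11]
Visit 15 → queue [7, 6, 5, 4, 8, 13, 12, 11]
Visit 7 → queue [6, 5, 4, 8, 13, 12, 11]
Visit 6 → queue [5, 4, 8, 13, 12, 11]
Visit 5 → queue [4, 8, 13, 12, 11]
Visit 4 → queue [8, 13, 12, 11]
Visit 8 → queue [13, 12, 11]
Visit 13 → queue [12, 11]
Visit 12 → queue [11]
Visit 11 → queue []

14 -> 16 -> 10 -> 9 -> 3 -> 2 -> 1 -> 0 -> 15 -> 7 -> 6 -> 5 -> 4 -> 8 -> 13 -> 12 -> 11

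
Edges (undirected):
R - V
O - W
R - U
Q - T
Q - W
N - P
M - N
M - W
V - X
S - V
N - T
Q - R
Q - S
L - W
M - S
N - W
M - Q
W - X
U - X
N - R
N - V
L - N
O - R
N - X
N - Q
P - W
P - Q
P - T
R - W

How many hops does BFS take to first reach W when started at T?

2

Level 0: T
Level 1: N, P, Q
Level 2: L, M, R, S, V, W, X
Level 3: O, U
W first appears at level 2.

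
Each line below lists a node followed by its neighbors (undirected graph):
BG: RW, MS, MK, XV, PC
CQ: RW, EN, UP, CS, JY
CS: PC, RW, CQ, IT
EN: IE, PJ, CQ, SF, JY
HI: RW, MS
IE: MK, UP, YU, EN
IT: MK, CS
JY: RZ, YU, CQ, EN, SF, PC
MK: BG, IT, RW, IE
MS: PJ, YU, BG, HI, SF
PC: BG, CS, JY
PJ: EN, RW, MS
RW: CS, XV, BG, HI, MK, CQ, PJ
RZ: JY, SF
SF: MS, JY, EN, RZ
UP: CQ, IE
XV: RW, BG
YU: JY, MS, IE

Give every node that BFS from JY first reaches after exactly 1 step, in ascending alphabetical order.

CQ, EN, PC, RZ, SF, YU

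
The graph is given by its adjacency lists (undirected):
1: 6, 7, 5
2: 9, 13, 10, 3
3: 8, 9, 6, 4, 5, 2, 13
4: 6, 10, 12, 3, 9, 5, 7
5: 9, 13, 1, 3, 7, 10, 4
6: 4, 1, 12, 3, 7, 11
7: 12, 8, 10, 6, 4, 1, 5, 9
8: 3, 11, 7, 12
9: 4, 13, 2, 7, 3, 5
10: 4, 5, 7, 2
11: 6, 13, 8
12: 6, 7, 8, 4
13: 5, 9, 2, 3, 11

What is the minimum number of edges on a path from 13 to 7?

2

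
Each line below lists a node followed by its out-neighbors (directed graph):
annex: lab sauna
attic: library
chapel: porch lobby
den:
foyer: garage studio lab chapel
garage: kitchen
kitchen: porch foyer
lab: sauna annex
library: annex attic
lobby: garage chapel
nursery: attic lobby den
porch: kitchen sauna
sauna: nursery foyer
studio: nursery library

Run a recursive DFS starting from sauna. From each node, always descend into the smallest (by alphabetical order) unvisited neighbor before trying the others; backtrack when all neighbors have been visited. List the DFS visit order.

sauna -> foyer -> chapel -> lobby -> garage -> kitchen -> porch -> lab -> annex -> studio -> library -> attic -> nursery -> den

Visit sauna
sauna → foyer
foyer → chapel
chapel → lobby
lobby → garage
garage → kitchen
kitchen → porch
foyer → lab
lab → annex
foyer → studio
studio → library
library → attic
studio → nursery
nursery → den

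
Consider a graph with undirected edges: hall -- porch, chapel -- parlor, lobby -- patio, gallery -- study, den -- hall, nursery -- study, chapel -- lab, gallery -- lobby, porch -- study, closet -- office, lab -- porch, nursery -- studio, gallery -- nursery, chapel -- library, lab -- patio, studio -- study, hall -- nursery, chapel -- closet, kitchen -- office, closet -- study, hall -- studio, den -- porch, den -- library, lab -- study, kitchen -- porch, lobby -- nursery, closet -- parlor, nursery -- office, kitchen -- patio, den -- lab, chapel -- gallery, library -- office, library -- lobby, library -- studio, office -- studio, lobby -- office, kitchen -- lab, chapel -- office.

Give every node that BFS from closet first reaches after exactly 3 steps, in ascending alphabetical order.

den, hall, patio

Level 0: closet
Level 1: chapel, office, parlor, study
Level 2: gallery, kitchen, lab, library, lobby, nursery, porch, studio
Level 3: den, hall, patio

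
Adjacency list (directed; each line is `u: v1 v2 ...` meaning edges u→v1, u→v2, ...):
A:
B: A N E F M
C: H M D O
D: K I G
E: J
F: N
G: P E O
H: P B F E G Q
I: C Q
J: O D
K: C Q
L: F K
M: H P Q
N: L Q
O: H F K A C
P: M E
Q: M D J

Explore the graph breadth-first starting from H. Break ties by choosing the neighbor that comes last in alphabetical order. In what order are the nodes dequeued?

Visit H; enqueue Q, P, G, F, E, B → queue [Q, P, G, F, E, B]
Visit Q; enqueue M, J, D → queue [P, G, F, E, B, M, J, D]
Visit P → queue [G, F, E, B, M, J, D]
Visit G; enqueue O → queue [F, E, B, M, J, D, O]
Visit F; enqueue N → queue [E, B, M, J, D, O, N]
Visit E → queue [B, M, J, D, O, N]
Visit B; enqueue A → queue [M, J, D, O, N, A]
Visit M → queue [J, D, O, N, A]
Visit J → queue [D, O, N, A]
Visit D; enqueue K, I → queue [O, N, A, K, I]
Visit O; enqueue C → queue [N, A, K, I, C]
Visit N; enqueue L → queue [A, K, I, C, L]
Visit A → queue [K, I, C, L]
Visit K → queue [I, C, L]
Visit I → queue [C, L]
Visit C → queue [L]
Visit L → queue []

H → Q → P → G → F → E → B → M → J → D → O → N → A → K → I → C → L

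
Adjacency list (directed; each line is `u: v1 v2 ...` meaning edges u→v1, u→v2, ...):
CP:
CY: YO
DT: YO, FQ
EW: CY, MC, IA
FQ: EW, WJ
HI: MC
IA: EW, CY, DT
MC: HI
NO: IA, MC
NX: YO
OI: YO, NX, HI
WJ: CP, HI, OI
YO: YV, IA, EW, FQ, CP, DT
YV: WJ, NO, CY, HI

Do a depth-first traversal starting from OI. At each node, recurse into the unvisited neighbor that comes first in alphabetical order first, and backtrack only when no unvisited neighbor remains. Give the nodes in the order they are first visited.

OI, HI, MC, NX, YO, CP, DT, FQ, EW, CY, IA, WJ, YV, NO

Visit OI
OI → HI
HI → MC
OI → NX
NX → YO
YO → CP
YO → DT
DT → FQ
FQ → EW
EW → CY
EW → IA
FQ → WJ
YO → YV
YV → NO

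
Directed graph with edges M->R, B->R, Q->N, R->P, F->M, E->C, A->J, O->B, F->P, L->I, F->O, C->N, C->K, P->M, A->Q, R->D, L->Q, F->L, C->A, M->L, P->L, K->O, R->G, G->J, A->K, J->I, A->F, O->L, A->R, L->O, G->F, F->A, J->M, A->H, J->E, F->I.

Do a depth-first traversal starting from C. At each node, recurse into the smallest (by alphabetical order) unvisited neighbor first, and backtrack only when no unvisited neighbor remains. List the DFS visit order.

Visit C
C → A
A → F
F → I
F → L
L → O
O → B
B → R
R → D
R → G
G → J
J → E
J → M
R → P
L → Q
Q → N
A → H
A → K

C, A, F, I, L, O, B, R, D, G, J, E, M, P, Q, N, H, K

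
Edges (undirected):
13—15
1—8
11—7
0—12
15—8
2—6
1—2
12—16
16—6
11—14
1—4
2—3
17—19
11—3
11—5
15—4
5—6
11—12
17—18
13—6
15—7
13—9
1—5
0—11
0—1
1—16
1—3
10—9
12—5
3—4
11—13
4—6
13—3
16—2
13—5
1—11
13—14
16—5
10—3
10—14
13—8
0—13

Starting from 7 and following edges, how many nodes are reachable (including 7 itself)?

17

BFS from 7 visits: 7, 11, 15, 0, 1, 3, 5, 12, 13, 14, 4, 8, 2, 16, 10, 6, 9
Reachable nodes: 17 of 20 total.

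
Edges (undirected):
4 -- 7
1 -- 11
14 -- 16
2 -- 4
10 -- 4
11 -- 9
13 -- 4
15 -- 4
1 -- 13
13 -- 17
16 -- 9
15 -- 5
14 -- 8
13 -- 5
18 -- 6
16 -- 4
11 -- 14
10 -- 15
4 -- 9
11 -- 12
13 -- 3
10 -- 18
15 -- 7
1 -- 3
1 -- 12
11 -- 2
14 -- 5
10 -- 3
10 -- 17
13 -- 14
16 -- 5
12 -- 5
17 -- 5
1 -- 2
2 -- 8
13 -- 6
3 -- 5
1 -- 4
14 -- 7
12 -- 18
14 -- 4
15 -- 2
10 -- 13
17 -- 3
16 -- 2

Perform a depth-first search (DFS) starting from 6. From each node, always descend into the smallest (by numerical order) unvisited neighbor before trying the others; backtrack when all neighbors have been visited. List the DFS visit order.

6, 13, 1, 2, 4, 7, 14, 5, 3, 10, 15, 17, 18, 12, 11, 9, 16, 8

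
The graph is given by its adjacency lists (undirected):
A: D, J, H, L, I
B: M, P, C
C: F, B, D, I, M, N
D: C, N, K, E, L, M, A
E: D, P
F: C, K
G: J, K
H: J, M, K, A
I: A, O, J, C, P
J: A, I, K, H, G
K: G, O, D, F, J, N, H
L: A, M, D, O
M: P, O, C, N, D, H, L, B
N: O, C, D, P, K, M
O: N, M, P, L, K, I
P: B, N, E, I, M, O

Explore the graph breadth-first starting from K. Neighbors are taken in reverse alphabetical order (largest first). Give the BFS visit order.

Visit K; enqueue O, N, J, H, G, F, D → queue [O, N, J, H, G, F, D]
Visit O; enqueue P, M, L, I → queue [N, J, H, G, F, D, P, M, L, I]
Visit N; enqueue C → queue [J, H, G, F, D, P, M, L, I, C]
Visit J; enqueue A → queue [H, G, F, D, P, M, L, I, C, A]
Visit H → queue [G, F, D, P, M, L, I, C, A]
Visit G → queue [F, D, P, M, L, I, C, A]
Visit F → queue [D, P, M, L, I, C, A]
Visit D; enqueue E → queue [P, M, L, I, C, A, E]
Visit P; enqueue B → queue [M, L, I, C, A, E, B]
Visit M → queue [L, I, C, A, E, B]
Visit L → queue [I, C, A, E, B]
Visit I → queue [C, A, E, B]
Visit C → queue [A, E, B]
Visit A → queue [E, B]
Visit E → queue [B]
Visit B → queue []

K → O → N → J → H → G → F → D → P → M → L → I → C → A → E → B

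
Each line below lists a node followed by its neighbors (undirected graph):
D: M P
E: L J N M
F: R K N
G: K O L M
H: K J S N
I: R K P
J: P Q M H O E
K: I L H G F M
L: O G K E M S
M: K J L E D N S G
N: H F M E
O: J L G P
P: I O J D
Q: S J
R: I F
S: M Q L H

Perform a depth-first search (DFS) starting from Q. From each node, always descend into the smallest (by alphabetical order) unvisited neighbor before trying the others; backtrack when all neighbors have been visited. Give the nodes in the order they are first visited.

Q -> J -> E -> L -> G -> K -> F -> N -> H -> S -> M -> D -> P -> I -> R -> O

Visit Q
Q → J
J → E
E → L
L → G
G → K
K → F
F → N
N → H
H → S
S → M
M → D
D → P
P → I
I → R
P → O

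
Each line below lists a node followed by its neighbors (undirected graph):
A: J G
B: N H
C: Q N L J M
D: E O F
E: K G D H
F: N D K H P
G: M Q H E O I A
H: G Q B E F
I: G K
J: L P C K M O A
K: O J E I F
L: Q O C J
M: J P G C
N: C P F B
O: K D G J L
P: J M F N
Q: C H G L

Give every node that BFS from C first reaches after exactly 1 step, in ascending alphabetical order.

Level 0: C
Level 1: J, L, M, N, Q
Level 2: A, B, F, G, H, K, O, P
Level 3: D, E, I

J, L, M, N, Q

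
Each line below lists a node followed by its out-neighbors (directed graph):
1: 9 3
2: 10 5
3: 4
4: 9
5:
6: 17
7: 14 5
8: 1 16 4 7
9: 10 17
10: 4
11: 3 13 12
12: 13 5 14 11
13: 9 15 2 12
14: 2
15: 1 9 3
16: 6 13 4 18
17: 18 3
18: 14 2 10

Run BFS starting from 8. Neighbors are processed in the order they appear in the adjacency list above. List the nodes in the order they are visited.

8, 1, 16, 4, 7, 9, 3, 6, 13, 18, 14, 5, 10, 17, 15, 2, 12, 11

Visit 8; enqueue 1, 16, 4, 7 → queue [1, 16, 4, 7]
Visit 1; enqueue 9, 3 → queue [16, 4, 7, 9, 3]
Visit 16; enqueue 6, 13, 18 → queue [4, 7, 9, 3, 6, 13, 18]
Visit 4 → queue [7, 9, 3, 6, 13, 18]
Visit 7; enqueue 14, 5 → queue [9, 3, 6, 13, 18, 14, 5]
Visit 9; enqueue 10, 17 → queue [3, 6, 13, 18, 14, 5, 10, 17]
Visit 3 → queue [6, 13, 18, 14, 5, 10, 17]
Visit 6 → queue [13, 18, 14, 5, 10, 17]
Visit 13; enqueue 15, 2, 12 → queue [18, 14, 5, 10, 17, 15, 2, 12]
Visit 18 → queue [14, 5, 10, 17, 15, 2, 12]
Visit 14 → queue [5, 10, 17, 15, 2, 12]
Visit 5 → queue [10, 17, 15, 2, 12]
Visit 10 → queue [17, 15, 2, 12]
Visit 17 → queue [15, 2, 12]
Visit 15 → queue [2, 12]
Visit 2 → queue [12]
Visit 12; enqueue 11 → queue [11]
Visit 11 → queue []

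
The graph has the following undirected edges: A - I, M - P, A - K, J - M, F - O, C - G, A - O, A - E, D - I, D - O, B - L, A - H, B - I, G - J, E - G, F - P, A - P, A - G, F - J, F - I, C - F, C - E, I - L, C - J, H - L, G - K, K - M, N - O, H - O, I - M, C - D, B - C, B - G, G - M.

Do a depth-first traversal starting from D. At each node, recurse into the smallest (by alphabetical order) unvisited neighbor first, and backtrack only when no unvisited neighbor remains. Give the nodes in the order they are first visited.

D, C, B, G, A, E, H, L, I, F, J, M, K, P, O, N

Visit D
D → C
C → B
B → G
G → A
A → E
A → H
H → L
L → I
I → F
F → J
J → M
M → K
M → P
F → O
O → N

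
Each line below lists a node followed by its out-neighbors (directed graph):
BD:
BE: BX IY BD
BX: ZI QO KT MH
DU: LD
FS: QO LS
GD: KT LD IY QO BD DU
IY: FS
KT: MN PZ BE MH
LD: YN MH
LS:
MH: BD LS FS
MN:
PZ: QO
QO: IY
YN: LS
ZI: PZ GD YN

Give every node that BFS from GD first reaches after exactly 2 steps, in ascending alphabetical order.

BE, FS, MH, MN, PZ, YN

Level 0: GD
Level 1: BD, DU, IY, KT, LD, QO
Level 2: BE, FS, MH, MN, PZ, YN
Level 3: BX, LS
Level 4: ZI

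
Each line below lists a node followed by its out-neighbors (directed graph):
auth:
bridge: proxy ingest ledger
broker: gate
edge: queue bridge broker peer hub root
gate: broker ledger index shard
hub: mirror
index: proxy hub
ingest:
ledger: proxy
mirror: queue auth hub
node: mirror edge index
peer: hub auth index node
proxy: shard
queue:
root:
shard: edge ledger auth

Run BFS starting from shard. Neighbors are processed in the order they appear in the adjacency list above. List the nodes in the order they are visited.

shard, edge, ledger, auth, queue, bridge, broker, peer, hub, root, proxy, ingest, gate, index, node, mirror

Visit shard; enqueue edge, ledger, auth → queue [edge, ledger, auth]
Visit edge; enqueue queue, bridge, broker, peer, hub, root → queue [ledger, auth, queue, bridge, broker, peer, hub, root]
Visit ledger; enqueue proxy → queue [auth, queue, bridge, broker, peer, hub, root, proxy]
Visit auth → queue [queue, bridge, broker, peer, hub, root, proxy]
Visit queue → queue [bridge, broker, peer, hub, root, proxy]
Visit bridge; enqueue ingest → queue [broker, peer, hub, root, proxy, ingest]
Visit broker; enqueue gate → queue [peer, hub, root, proxy, ingest, gate]
Visit peer; enqueue index, node → queue [hub, root, proxy, ingest, gate, index, node]
Visit hub; enqueue mirror → queue [root, proxy, ingest, gate, index, node, mirror]
Visit root → queue [proxy, ingest, gate, index, node, mirror]
Visit proxy → queue [ingest, gate, index, node, mirror]
Visit ingest → queue [gate, index, node, mirror]
Visit gate → queue [index, node, mirror]
Visit index → queue [node, mirror]
Visit node → queue [mirror]
Visit mirror → queue []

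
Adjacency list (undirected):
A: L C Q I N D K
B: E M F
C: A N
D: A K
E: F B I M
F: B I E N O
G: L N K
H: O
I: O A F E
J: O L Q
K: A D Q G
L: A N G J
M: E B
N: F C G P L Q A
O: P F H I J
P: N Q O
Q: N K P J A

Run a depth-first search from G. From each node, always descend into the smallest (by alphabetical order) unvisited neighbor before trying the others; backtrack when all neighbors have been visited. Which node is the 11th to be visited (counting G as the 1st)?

H

Visit G
G → K
K → A
A → C
C → N
N → F
F → B
B → E
E → I
I → O
O → H
O → J
J → L
J → Q
Q → P
E → M
A → D

Visit order: G, K, A, C, N, F, B, E, I, O, H, J, L, Q, P, M, D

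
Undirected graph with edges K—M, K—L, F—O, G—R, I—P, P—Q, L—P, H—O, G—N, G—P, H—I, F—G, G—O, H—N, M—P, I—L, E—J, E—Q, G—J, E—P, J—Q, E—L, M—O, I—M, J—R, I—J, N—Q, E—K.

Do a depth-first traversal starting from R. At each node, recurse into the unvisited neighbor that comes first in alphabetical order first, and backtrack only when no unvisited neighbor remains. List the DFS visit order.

R, G, F, O, H, I, J, E, K, L, P, M, Q, N

Visit R
R → G
G → F
F → O
O → H
H → I
I → J
J → E
E → K
K → L
L → P
P → M
P → Q
Q → N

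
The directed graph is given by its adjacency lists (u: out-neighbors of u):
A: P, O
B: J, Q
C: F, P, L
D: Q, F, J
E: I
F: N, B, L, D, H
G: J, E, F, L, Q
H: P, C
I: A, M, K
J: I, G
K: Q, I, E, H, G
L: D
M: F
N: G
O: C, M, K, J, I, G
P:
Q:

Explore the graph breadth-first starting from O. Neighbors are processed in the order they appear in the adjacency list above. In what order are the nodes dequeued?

Visit O; enqueue C, M, K, J, I, G → queue [C, M, K, J, I, G]
Visit C; enqueue F, P, L → queue [M, K, J, I, G, F, P, L]
Visit M → queue [K, J, I, G, F, P, L]
Visit K; enqueue Q, E, H → queue [J, I, G, F, P, L, Q, E, H]
Visit J → queue [I, G, F, P, L, Q, E, H]
Visit I; enqueue A → queue [G, F, P, L, Q, E, H, A]
Visit G → queue [F, P, L, Q, E, H, A]
Visit F; enqueue N, B, D → queue [P, L, Q, E, H, A, N, B, D]
Visit P → queue [L, Q, E, H, A, N, B, D]
Visit L → queue [Q, E, H, A, N, B, D]
Visit Q → queue [E, H, A, N, B, D]
Visit E → queue [H, A, N, B, D]
Visit H → queue [A, N, B, D]
Visit A → queue [N, B, D]
Visit N → queue [B, D]
Visit B → queue [D]
Visit D → queue []

O, C, M, K, J, I, G, F, P, L, Q, E, H, A, N, B, D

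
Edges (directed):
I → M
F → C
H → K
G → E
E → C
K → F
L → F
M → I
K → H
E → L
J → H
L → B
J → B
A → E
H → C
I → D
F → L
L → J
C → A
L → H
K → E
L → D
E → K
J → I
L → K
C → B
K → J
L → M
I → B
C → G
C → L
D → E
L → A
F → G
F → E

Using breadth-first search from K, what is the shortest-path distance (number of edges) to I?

2

Level 0: K
Level 1: E, F, H, J
Level 2: B, C, G, I, L
Level 3: A, D, M
I first appears at level 2.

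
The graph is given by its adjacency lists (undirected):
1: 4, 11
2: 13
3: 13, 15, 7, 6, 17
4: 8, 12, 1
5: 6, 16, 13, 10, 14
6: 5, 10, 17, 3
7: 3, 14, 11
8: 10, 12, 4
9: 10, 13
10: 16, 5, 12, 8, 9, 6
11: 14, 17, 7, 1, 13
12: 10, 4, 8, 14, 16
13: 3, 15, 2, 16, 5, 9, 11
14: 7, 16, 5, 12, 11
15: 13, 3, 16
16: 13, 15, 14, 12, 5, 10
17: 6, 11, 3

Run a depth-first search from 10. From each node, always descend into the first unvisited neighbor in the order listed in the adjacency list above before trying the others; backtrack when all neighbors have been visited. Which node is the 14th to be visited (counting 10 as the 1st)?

8

Visit 10
10 → 16
16 → 13
13 → 3
3 → 15
3 → 7
7 → 14
14 → 5
5 → 6
6 → 17
17 → 11
11 → 1
1 → 4
4 → 8
8 → 12
13 → 2
13 → 9

Visit order: 10, 16, 13, 3, 15, 7, 14, 5, 6, 17, 11, 1, 4, 8, 12, 2, 9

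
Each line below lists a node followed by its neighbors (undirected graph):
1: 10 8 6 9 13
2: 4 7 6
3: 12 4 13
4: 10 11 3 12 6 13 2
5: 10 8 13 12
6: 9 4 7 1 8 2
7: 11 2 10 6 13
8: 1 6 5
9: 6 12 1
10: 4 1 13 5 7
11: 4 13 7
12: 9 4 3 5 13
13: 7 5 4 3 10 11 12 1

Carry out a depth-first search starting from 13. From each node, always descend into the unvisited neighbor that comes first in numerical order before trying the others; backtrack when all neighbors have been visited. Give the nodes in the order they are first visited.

13 → 1 → 6 → 2 → 4 → 3 → 12 → 5 → 8 → 10 → 7 → 11 → 9

Visit 13
13 → 1
1 → 6
6 → 2
2 → 4
4 → 3
3 → 12
12 → 5
5 → 8
5 → 10
10 → 7
7 → 11
12 → 9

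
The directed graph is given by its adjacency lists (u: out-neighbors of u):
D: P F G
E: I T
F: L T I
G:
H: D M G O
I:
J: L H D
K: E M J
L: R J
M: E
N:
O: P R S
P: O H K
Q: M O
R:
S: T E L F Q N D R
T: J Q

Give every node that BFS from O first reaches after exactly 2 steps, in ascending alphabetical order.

Level 0: O
Level 1: P, R, S
Level 2: D, E, F, H, K, L, N, Q, T
Level 3: G, I, J, M

D, E, F, H, K, L, N, Q, T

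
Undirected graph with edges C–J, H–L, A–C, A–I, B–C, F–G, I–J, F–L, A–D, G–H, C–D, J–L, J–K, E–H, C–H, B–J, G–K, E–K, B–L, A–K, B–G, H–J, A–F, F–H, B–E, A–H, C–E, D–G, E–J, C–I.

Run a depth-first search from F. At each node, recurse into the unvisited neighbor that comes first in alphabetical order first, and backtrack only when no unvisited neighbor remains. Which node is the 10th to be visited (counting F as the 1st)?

Visit F
F → A
A → C
C → B
B → E
E → H
H → G
G → D
G → K
K → J
J → I
J → L

Visit order: F, A, C, B, E, H, G, D, K, J, I, L

J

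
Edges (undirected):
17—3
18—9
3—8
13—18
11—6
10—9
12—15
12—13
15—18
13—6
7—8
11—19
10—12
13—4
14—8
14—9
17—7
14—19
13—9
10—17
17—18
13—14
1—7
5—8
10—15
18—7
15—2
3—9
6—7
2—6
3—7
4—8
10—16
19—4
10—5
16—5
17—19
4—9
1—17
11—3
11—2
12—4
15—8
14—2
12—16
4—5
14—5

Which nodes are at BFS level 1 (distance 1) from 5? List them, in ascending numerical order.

Level 0: 5
Level 1: 4, 8, 10, 14, 16
Level 2: 2, 3, 7, 9, 12, 13, 15, 17, 19
Level 3: 1, 6, 11, 18

4, 8, 10, 14, 16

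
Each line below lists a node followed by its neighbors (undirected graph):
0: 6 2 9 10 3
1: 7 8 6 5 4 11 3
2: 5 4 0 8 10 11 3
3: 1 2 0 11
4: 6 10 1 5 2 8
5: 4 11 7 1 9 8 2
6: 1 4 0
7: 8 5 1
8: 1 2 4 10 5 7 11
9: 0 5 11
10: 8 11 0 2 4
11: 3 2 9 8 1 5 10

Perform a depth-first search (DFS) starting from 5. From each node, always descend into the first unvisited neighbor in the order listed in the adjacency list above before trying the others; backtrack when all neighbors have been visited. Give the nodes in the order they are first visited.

Visit 5
5 → 4
4 → 6
6 → 1
1 → 7
7 → 8
8 → 2
2 → 0
0 → 9
9 → 11
11 → 3
11 → 10

5 4 6 1 7 8 2 0 9 11 3 10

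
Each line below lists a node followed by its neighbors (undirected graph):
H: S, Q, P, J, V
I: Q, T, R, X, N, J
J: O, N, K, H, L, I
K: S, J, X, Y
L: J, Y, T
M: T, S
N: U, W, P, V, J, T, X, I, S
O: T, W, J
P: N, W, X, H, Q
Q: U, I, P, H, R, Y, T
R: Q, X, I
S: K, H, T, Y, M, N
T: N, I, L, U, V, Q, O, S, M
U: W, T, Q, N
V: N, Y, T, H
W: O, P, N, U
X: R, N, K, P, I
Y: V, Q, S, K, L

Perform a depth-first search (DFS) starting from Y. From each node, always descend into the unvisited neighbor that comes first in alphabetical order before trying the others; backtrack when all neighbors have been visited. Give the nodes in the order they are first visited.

Y → K → J → H → P → N → I → Q → R → X → T → L → M → S → O → W → U → V

Visit Y
Y → K
K → J
J → H
H → P
P → N
N → I
I → Q
Q → R
R → X
Q → T
T → L
T → M
M → S
T → O
O → W
W → U
T → V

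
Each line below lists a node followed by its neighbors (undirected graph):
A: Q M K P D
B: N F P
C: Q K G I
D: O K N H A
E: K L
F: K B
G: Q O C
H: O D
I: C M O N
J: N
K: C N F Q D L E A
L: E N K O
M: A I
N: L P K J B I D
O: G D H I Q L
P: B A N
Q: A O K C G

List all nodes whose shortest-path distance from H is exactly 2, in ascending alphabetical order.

A, G, I, K, L, N, Q

Level 0: H
Level 1: D, O
Level 2: A, G, I, K, L, N, Q
Level 3: B, C, E, F, J, M, P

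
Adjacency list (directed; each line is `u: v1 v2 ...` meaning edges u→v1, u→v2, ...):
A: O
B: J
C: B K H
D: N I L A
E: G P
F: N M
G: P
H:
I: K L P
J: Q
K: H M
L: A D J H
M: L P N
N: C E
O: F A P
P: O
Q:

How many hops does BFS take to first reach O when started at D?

Level 0: D
Level 1: A, I, L, N
Level 2: C, E, H, J, K, O, P
Level 3: B, F, G, M, Q
O first appears at level 2.

2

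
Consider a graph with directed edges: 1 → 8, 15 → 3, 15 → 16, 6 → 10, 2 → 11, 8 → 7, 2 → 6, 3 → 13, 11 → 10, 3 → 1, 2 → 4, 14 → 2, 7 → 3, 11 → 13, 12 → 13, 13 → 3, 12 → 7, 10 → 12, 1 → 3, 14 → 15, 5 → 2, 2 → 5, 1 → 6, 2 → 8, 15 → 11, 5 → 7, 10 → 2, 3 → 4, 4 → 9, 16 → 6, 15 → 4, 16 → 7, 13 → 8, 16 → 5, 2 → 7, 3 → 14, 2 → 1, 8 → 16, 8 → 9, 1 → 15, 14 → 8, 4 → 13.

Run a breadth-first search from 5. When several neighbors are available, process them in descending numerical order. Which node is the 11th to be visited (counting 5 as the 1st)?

Visit 5; enqueue 7, 2 → queue [7, 2]
Visit 7; enqueue 3 → queue [2, 3]
Visit 2; enqueue 11, 8, 6, 4, 1 → queue [3, 11, 8, 6, 4, 1]
Visit 3; enqueue 14, 13 → queue [11, 8, 6, 4, 1, 14, 13]
Visit 11; enqueue 10 → queue [8, 6, 4, 1, 14, 13, 10]
Visit 8; enqueue 16, 9 → queue [6, 4, 1, 14, 13, 10, 16, 9]
Visit 6 → queue [4, 1, 14, 13, 10, 16, 9]
Visit 4 → queue [1, 14, 13, 10, 16, 9]
Visit 1; enqueue 15 → queue [14, 13, 10, 16, 9, 15]
Visit 14 → queue [13, 10, 16, 9, 15]
Visit 13 → queue [10, 16, 9, 15]
Visit 10; enqueue 12 → queue [16, 9, 15, 12]
Visit 16 → queue [9, 15, 12]
Visit 9 → queue [15, 12]
Visit 15 → queue [12]
Visit 12 → queue []

Visit order: 5, 7, 2, 3, 11, 8, 6, 4, 1, 14, 13, 10, 16, 9, 15, 12

13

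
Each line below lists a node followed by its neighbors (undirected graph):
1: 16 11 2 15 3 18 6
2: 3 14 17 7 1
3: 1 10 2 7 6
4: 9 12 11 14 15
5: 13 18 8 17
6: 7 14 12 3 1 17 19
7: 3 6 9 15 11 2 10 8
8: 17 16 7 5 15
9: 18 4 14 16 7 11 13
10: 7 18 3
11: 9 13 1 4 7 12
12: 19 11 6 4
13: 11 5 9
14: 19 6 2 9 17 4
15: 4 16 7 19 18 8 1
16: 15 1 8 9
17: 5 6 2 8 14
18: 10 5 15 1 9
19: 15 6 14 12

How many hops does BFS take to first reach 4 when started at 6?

Level 0: 6
Level 1: 1, 3, 7, 12, 14, 17, 19
Level 2: 2, 4, 5, 8, 9, 10, 11, 15, 16, 18
Level 3: 13
4 first appears at level 2.

2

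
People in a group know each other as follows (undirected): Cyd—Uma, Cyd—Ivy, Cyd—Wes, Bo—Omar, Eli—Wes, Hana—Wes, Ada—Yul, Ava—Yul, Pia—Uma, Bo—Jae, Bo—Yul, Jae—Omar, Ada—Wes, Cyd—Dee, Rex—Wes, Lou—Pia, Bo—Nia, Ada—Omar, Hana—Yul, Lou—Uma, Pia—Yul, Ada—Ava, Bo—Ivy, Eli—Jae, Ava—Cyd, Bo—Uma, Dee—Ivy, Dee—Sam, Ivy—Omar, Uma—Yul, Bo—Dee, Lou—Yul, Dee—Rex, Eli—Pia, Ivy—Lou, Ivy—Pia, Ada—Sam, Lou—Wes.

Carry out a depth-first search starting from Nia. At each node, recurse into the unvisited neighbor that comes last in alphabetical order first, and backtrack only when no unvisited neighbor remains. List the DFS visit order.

Visit Nia
Nia → Bo
Bo → Yul
Yul → Uma
Uma → Pia
Pia → Lou
Lou → Wes
Wes → Rex
Rex → Dee
Dee → Sam
Sam → Ada
Ada → Omar
Omar → Jae
Jae → Eli
Omar → Ivy
Ivy → Cyd
Cyd → Ava
Wes → Hana

Nia → Bo → Yul → Uma → Pia → Lou → Wes → Rex → Dee → Sam → Ada → Omar → Jae → Eli → Ivy → Cyd → Ava → Hana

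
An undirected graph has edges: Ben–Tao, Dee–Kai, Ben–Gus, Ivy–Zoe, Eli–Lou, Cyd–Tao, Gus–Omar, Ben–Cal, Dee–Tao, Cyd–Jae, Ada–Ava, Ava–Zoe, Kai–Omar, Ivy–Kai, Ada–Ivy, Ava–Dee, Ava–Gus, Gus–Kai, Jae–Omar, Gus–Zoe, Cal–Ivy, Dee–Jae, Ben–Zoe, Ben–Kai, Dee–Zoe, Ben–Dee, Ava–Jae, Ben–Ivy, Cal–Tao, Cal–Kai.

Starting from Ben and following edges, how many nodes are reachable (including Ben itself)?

BFS from Ben visits: Ben, Cal, Dee, Gus, Ivy, Kai, Tao, Zoe, Ava, Jae, Omar, Ada, Cyd
Reachable nodes: 13 of 15 total.

13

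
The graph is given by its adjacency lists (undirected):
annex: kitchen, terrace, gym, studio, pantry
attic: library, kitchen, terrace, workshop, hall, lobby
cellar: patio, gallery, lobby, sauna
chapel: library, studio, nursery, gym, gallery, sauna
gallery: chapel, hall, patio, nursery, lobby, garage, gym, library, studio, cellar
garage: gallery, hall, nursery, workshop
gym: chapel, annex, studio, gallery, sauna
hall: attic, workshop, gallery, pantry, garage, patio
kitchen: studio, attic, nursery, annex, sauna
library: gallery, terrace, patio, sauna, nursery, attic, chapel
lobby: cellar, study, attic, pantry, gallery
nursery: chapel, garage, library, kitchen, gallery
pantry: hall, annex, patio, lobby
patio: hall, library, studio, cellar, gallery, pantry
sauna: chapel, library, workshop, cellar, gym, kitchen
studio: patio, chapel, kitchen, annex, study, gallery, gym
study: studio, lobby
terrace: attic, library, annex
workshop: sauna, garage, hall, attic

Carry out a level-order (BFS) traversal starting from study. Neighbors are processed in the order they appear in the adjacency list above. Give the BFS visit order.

study, studio, lobby, patio, chapel, kitchen, annex, gallery, gym, cellar, attic, pantry, hall, library, nursery, sauna, terrace, garage, workshop

Visit study; enqueue studio, lobby → queue [studio, lobby]
Visit studio; enqueue patio, chapel, kitchen, annex, gallery, gym → queue [lobby, patio, chapel, kitchen, annex, gallery, gym]
Visit lobby; enqueue cellar, attic, pantry → queue [patio, chapel, kitchen, annex, gallery, gym, cellar, attic, pantry]
Visit patio; enqueue hall, library → queue [chapel, kitchen, annex, gallery, gym, cellar, attic, pantry, hall, library]
Visit chapel; enqueue nursery, sauna → queue [kitchen, annex, gallery, gym, cellar, attic, pantry, hall, library, nursery, sauna]
Visit kitchen → queue [annex, gallery, gym, cellar, attic, pantry, hall, library, nursery, sauna]
Visit annex; enqueue terrace → queue [gallery, gym, cellar, attic, pantry, hall, library, nursery, sauna, terrace]
Visit gallery; enqueue garage → queue [gym, cellar, attic, pantry, hall, library, nursery, sauna, terrace, garage]
Visit gym → queue [cellar, attic, pantry, hall, library, nursery, sauna, terrace, garage]
Visit cellar → queue [attic, pantry, hall, library, nursery, sauna, terrace, garage]
Visit attic; enqueue workshop → queue [pantry, hall, library, nursery, sauna, terrace, garage, workshop]
Visit pantry → queue [hall, library, nursery, sauna, terrace, garage, workshop]
Visit hall → queue [library, nursery, sauna, terrace, garage, workshop]
Visit library → queue [nursery, sauna, terrace, garage, workshop]
Visit nursery → queue [sauna, terrace, garage, workshop]
Visit sauna → queue [terrace, garage, workshop]
Visit terrace → queue [garage, workshop]
Visit garage → queue [workshop]
Visit workshop → queue []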